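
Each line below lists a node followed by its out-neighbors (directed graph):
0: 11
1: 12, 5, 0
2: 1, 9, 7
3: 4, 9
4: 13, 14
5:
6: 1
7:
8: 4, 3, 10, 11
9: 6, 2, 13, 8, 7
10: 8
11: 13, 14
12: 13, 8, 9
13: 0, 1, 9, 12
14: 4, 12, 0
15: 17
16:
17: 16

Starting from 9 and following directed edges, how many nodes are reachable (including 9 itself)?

BFS from 9 visits: 9, 2, 6, 7, 8, 13, 1, 3, 4, 10, 11, 0, 12, 5, 14
Reachable nodes: 15 of 18 total.

15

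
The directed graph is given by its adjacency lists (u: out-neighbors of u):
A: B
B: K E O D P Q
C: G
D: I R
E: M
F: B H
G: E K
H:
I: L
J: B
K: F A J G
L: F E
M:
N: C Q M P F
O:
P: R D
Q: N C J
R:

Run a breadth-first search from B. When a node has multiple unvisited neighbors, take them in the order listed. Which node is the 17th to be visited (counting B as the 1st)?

Visit B; enqueue K, E, O, D, P, Q → queue [K, E, O, D, P, Q]
Visit K; enqueue F, A, J, G → queue [E, O, D, P, Q, F, A, J, G]
Visit E; enqueue M → queue [O, D, P, Q, F, A, J, G, M]
Visit O → queue [D, P, Q, F, A, J, G, M]
Visit D; enqueue I, R → queue [P, Q, F, A, J, G, M, I, R]
Visit P → queue [Q, F, A, J, G, M, I, R]
Visit Q; enqueue N, C → queue [F, A, J, G, M, I, R, N, C]
Visit F; enqueue H → queue [A, J, G, M, I, R, N, C, H]
Visit A → queue [J, G, M, I, R, N, C, H]
Visit J → queue [G, M, I, R, N, C, H]
Visit G → queue [M, I, R, N, C, H]
Visit M → queue [I, R, N, C, H]
Visit I; enqueue L → queue [R, N, C, H, L]
Visit R → queue [N, C, H, L]
Visit N → queue [C, H, L]
Visit C → queue [H, L]
Visit H → queue [L]
Visit L → queue []

Visit order: B, K, E, O, D, P, Q, F, A, J, G, M, I, R, N, C, H, L

H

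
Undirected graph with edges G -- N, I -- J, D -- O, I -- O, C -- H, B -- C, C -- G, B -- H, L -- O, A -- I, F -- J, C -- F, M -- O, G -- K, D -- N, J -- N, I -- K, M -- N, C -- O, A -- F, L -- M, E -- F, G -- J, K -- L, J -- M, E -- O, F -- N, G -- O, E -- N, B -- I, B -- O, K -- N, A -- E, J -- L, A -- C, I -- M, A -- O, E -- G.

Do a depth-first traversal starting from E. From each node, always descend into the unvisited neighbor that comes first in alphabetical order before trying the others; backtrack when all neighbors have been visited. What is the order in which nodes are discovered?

E → A → C → B → H → I → J → F → N → D → O → G → K → L → M

Visit E
E → A
A → C
C → B
B → H
B → I
I → J
J → F
F → N
N → D
D → O
O → G
G → K
K → L
L → M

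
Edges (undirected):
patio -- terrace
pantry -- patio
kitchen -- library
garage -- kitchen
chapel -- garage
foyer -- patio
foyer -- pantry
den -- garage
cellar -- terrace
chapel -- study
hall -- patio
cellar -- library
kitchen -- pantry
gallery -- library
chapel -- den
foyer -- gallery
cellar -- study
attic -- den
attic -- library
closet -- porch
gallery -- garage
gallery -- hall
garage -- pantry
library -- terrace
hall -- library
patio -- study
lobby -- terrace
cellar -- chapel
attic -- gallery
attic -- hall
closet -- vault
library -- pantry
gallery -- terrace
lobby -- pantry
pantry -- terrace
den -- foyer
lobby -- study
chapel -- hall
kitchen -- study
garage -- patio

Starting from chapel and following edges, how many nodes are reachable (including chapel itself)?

15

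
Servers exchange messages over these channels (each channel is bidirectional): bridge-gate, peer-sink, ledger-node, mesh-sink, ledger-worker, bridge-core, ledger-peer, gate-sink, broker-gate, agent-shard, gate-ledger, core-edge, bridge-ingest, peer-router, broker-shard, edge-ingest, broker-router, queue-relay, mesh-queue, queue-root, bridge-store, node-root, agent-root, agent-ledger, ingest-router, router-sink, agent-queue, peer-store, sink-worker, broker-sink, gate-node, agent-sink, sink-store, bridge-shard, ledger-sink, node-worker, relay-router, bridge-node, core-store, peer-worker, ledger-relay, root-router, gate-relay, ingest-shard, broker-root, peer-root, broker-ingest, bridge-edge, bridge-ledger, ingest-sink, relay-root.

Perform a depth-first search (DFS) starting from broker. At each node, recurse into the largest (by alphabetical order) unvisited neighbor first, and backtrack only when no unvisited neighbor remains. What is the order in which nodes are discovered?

broker sink worker peer store core edge ingest shard bridge node root router relay queue mesh agent ledger gate

Visit broker
broker → sink
sink → worker
worker → peer
peer → store
store → core
core → edge
edge → ingest
ingest → shard
shard → bridge
bridge → node
node → root
root → router
router → relay
relay → queue
queue → mesh
queue → agent
agent → ledger
ledger → gate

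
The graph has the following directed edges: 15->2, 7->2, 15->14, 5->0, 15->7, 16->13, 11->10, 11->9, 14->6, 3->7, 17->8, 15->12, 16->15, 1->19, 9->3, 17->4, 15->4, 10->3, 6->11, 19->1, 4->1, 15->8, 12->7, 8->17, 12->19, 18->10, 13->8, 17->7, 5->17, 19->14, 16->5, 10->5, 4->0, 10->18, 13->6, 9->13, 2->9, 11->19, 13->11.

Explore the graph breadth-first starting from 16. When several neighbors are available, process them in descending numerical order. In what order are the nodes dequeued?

16 -> 15 -> 13 -> 5 -> 14 -> 12 -> 8 -> 7 -> 4 -> 2 -> 11 -> 6 -> 17 -> 0 -> 19 -> 1 -> 9 -> 10 -> 3 -> 18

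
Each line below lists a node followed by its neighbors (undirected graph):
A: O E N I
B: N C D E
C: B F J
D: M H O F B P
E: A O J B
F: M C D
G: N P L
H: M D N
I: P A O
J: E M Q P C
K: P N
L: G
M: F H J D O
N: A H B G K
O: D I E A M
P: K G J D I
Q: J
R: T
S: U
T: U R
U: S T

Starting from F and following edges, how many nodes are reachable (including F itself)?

BFS from F visits: F, M, C, D, H, J, O, B, P, N, E, Q, I, A, K, G, L
Reachable nodes: 17 of 21 total.

17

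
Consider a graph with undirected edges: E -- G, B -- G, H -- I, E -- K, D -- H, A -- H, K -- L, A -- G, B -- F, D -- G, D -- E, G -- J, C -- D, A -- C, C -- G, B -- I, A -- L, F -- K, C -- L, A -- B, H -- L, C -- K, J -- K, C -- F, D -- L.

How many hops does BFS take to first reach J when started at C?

Level 0: C
Level 1: A, D, F, G, K, L
Level 2: B, E, H, J
Level 3: I
J first appears at level 2.

2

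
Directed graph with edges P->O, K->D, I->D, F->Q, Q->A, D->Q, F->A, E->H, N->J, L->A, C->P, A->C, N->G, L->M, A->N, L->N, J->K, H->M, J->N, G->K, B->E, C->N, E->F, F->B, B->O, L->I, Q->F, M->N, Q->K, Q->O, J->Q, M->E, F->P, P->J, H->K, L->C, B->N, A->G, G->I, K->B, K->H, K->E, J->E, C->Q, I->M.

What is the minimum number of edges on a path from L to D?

2

Level 0: L
Level 1: A, C, I, M, N
Level 2: D, E, G, J, P, Q
Level 3: F, H, K, O
Level 4: B
D first appears at level 2.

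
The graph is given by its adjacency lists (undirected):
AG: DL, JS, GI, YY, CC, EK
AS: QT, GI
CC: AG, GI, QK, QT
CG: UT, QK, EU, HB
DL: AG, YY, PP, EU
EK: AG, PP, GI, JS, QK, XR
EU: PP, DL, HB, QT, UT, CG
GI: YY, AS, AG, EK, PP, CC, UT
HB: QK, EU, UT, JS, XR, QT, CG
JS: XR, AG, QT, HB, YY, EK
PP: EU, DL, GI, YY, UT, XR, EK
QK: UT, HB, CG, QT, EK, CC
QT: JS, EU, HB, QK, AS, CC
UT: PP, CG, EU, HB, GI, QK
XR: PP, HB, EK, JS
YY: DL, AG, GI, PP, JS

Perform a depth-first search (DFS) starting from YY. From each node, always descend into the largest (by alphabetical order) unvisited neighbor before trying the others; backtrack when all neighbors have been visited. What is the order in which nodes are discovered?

Visit YY
YY → PP
PP → XR
XR → JS
JS → QT
QT → QK
QK → UT
UT → HB
HB → EU
EU → DL
DL → AG
AG → GI
GI → EK
GI → CC
GI → AS
EU → CG

YY PP XR JS QT QK UT HB EU DL AG GI EK CC AS CG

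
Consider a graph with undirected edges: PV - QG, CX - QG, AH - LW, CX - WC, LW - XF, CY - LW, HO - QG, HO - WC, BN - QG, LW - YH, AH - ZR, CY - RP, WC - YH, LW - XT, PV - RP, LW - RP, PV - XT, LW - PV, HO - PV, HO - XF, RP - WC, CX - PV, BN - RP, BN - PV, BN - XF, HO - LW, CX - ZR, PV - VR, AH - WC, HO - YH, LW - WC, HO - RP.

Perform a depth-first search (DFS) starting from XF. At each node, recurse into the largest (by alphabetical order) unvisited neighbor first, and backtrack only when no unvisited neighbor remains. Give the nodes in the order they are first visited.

Visit XF
XF → LW
LW → YH
YH → WC
WC → RP
RP → PV
PV → XT
PV → VR
PV → QG
QG → HO
QG → CX
CX → ZR
ZR → AH
QG → BN
RP → CY

XF, LW, YH, WC, RP, PV, XT, VR, QG, HO, CX, ZR, AH, BN, CY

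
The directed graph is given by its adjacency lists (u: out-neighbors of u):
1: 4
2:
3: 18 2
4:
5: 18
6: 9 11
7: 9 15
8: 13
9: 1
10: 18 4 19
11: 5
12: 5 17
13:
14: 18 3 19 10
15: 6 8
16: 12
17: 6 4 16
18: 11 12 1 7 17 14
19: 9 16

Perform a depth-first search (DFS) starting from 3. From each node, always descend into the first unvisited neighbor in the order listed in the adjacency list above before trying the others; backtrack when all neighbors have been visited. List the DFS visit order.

3, 18, 11, 5, 12, 17, 6, 9, 1, 4, 16, 7, 15, 8, 13, 14, 19, 10, 2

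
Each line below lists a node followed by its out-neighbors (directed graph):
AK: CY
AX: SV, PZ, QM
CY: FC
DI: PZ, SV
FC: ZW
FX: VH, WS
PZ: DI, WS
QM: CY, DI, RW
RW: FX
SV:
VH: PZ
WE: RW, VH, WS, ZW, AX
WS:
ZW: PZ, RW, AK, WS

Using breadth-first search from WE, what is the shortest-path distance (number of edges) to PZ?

Level 0: WE
Level 1: AX, RW, VH, WS, ZW
Level 2: AK, FX, PZ, QM, SV
Level 3: CY, DI
Level 4: FC
PZ first appears at level 2.

2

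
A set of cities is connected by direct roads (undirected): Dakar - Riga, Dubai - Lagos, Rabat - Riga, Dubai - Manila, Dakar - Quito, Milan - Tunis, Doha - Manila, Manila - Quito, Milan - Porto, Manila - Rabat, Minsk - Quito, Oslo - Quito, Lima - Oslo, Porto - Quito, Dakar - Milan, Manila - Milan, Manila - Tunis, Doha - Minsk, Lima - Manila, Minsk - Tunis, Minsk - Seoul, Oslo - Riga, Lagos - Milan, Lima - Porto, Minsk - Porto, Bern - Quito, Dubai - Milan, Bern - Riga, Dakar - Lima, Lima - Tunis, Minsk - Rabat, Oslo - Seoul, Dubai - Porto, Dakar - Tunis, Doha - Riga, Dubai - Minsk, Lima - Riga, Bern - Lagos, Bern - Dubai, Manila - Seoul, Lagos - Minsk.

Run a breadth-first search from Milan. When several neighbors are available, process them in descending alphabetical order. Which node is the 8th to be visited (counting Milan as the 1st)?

Minsk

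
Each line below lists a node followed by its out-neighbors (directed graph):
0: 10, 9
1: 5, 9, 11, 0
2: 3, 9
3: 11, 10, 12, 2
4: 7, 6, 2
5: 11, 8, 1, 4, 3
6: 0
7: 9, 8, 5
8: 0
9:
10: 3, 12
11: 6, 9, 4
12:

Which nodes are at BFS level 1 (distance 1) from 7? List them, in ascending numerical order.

Level 0: 7
Level 1: 5, 8, 9
Level 2: 0, 1, 3, 4, 11
Level 3: 2, 6, 10, 12

5, 8, 9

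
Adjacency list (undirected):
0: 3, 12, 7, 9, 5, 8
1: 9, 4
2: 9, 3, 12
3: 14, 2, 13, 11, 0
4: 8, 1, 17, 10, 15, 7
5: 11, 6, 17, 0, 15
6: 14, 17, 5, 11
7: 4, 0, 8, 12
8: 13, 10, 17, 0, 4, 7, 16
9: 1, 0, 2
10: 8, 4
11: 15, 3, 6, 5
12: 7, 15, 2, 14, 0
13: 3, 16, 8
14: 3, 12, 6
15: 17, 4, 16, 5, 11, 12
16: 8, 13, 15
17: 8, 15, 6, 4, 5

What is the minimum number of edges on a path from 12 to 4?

Level 0: 12
Level 1: 0, 2, 7, 14, 15
Level 2: 3, 4, 5, 6, 8, 9, 11, 16, 17
Level 3: 1, 10, 13
4 first appears at level 2.

2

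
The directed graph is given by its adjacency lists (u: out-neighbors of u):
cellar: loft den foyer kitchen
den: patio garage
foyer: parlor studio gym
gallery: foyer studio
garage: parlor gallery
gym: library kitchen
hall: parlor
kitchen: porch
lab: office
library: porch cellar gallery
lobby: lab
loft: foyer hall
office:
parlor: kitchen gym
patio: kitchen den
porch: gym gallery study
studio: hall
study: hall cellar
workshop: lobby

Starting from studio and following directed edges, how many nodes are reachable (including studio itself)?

15

BFS from studio visits: studio, hall, parlor, kitchen, gym, porch, library, gallery, study, cellar, foyer, loft, den, patio, garage
Reachable nodes: 15 of 19 total.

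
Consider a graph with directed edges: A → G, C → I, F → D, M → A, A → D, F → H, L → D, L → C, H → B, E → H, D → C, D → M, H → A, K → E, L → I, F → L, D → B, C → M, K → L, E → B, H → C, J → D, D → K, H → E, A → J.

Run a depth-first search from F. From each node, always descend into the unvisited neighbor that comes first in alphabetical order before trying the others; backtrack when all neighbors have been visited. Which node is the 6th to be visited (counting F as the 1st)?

M

Visit F
F → D
D → B
D → C
C → I
C → M
M → A
A → G
A → J
D → K
K → E
E → H
K → L

Visit order: F, D, B, C, I, M, A, G, J, K, E, H, L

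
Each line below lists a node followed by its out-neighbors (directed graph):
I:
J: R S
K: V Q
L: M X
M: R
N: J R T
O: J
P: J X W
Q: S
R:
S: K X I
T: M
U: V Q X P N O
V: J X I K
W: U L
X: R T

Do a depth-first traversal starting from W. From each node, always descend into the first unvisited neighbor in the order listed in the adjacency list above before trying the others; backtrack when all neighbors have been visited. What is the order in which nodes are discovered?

W -> U -> V -> J -> R -> S -> K -> Q -> X -> T -> M -> I -> P -> N -> O -> L

Visit W
W → U
U → V
V → J
J → R
J → S
S → K
K → Q
S → X
X → T
T → M
S → I
U → P
U → N
U → O
W → L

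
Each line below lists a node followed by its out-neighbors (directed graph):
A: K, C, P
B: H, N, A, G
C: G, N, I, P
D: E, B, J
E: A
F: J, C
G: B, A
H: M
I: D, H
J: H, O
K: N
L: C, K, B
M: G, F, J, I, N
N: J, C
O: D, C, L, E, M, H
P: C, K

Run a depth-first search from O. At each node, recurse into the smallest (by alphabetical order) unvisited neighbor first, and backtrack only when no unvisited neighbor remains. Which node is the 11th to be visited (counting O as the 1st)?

Visit O
O → C
C → G
G → A
A → K
K → N
N → J
J → H
H → M
M → F
M → I
I → D
D → B
D → E
A → P
O → L

Visit order: O, C, G, A, K, N, J, H, M, F, I, D, B, E, P, L

I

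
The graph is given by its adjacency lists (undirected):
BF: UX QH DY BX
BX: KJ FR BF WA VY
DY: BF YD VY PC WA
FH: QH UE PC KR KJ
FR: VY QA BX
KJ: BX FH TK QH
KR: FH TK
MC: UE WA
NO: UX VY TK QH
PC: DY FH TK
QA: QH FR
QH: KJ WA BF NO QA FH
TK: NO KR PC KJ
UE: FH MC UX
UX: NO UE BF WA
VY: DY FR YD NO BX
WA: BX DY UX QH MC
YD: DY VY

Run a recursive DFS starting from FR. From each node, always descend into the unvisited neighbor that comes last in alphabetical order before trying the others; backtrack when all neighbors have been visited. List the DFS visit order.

FR VY YD DY WA UX UE MC FH QH QA NO TK PC KR KJ BX BF

Visit FR
FR → VY
VY → YD
YD → DY
DY → WA
WA → UX
UX → UE
UE → MC
UE → FH
FH → QH
QH → QA
QH → NO
NO → TK
TK → PC
TK → KR
TK → KJ
KJ → BX
BX → BF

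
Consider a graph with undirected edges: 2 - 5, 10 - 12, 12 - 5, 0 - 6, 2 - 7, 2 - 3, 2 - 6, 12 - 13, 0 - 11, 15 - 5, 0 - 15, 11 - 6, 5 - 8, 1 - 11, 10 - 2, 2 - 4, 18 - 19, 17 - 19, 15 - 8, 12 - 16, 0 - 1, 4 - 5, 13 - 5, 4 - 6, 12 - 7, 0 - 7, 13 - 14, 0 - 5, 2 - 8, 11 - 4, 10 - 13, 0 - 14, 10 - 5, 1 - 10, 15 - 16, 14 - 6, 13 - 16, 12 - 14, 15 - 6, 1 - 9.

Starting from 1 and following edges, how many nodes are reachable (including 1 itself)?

BFS from 1 visits: 1, 0, 9, 10, 11, 5, 6, 7, 14, 15, 2, 12, 13, 4, 8, 16, 3
Reachable nodes: 17 of 20 total.

17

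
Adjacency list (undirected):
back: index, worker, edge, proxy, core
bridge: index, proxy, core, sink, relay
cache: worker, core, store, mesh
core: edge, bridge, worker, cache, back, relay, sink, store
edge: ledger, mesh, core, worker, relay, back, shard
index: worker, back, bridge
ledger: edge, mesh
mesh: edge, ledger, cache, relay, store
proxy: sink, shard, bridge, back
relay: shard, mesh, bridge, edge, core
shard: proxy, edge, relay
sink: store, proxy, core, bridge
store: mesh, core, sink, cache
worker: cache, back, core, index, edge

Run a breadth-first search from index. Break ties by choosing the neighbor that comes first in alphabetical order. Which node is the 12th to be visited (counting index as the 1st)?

Visit index; enqueue back, bridge, worker → queue [back, bridge, worker]
Visit back; enqueue core, edge, proxy → queue [bridge, worker, core, edge, proxy]
Visit bridge; enqueue relay, sink → queue [worker, core, edge, proxy, relay, sink]
Visit worker; enqueue cache → queue [core, edge, proxy, relay, sink, cache]
Visit core; enqueue store → queue [edge, proxy, relay, sink, cache, store]
Visit edge; enqueue ledger, mesh, shard → queue [proxy, relay, sink, cache, store, ledger, mesh, shard]
Visit proxy → queue [relay, sink, cache, store, ledger, mesh, shard]
Visit relay → queue [sink, cache, store, ledger, mesh, shard]
Visit sink → queue [cache, store, ledger, mesh, shard]
Visit cache → queue [store, ledger, mesh, shard]
Visit store → queue [ledger, mesh, shard]
Visit ledger → queue [mesh, shard]
Visit mesh → queue [shard]
Visit shard → queue []

Visit order: index, back, bridge, worker, core, edge, proxy, relay, sink, cache, store, ledger, mesh, shard

ledger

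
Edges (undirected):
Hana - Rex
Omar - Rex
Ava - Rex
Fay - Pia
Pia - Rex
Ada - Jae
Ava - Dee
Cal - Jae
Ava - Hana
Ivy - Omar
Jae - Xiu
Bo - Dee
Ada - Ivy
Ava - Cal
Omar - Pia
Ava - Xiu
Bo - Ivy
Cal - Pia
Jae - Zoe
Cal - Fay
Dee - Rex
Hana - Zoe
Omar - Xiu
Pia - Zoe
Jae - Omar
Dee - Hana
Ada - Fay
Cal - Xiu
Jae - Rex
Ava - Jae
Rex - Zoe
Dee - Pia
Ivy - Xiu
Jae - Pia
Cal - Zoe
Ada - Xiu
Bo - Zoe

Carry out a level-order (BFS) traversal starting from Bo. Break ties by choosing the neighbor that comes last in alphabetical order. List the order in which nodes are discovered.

Visit Bo; enqueue Zoe, Ivy, Dee → queue [Zoe, Ivy, Dee]
Visit Zoe; enqueue Rex, Pia, Jae, Hana, Cal → queue [Ivy, Dee, Rex, Pia, Jae, Hana, Cal]
Visit Ivy; enqueue Xiu, Omar, Ada → queue [Dee, Rex, Pia, Jae, Hana, Cal, Xiu, Omar, Ada]
Visit Dee; enqueue Ava → queue [Rex, Pia, Jae, Hana, Cal, Xiu, Omar, Ada, Ava]
Visit Rex → queue [Pia, Jae, Hana, Cal, Xiu, Omar, Ada, Ava]
Visit Pia; enqueue Fay → queue [Jae, Hana, Cal, Xiu, Omar, Ada, Ava, Fay]
Visit Jae → queue [Hana, Cal, Xiu, Omar, Ada, Ava, Fay]
Visit Hana → queue [Cal, Xiu, Omar, Ada, Ava, Fay]
Visit Cal → queue [Xiu, Omar, Ada, Ava, Fay]
Visit Xiu → queue [Omar, Ada, Ava, Fay]
Visit Omar → queue [Ada, Ava, Fay]
Visit Ada → queue [Ava, Fay]
Visit Ava → queue [Fay]
Visit Fay → queue []

Bo → Zoe → Ivy → Dee → Rex → Pia → Jae → Hana → Cal → Xiu → Omar → Ada → Ava → Fay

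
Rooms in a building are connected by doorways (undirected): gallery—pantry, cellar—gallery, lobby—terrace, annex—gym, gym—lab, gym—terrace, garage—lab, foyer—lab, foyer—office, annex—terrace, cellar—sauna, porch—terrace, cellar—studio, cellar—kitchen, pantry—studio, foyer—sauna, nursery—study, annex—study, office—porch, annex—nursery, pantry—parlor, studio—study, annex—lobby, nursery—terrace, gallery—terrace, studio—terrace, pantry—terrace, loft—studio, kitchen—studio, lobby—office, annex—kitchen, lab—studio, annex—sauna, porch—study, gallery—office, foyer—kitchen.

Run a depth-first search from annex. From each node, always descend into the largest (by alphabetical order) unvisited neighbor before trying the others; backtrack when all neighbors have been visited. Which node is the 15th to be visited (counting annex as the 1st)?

Visit annex
annex → terrace
terrace → studio
studio → study
study → porch
porch → office
office → lobby
office → gallery
gallery → pantry
pantry → parlor
gallery → cellar
cellar → sauna
sauna → foyer
foyer → lab
lab → gym
lab → garage
foyer → kitchen
study → nursery
studio → loft

Visit order: annex, terrace, studio, study, porch, office, lobby, gallery, pantry, parlor, cellar, sauna, foyer, lab, gym, garage, kitchen, nursery, loft

gym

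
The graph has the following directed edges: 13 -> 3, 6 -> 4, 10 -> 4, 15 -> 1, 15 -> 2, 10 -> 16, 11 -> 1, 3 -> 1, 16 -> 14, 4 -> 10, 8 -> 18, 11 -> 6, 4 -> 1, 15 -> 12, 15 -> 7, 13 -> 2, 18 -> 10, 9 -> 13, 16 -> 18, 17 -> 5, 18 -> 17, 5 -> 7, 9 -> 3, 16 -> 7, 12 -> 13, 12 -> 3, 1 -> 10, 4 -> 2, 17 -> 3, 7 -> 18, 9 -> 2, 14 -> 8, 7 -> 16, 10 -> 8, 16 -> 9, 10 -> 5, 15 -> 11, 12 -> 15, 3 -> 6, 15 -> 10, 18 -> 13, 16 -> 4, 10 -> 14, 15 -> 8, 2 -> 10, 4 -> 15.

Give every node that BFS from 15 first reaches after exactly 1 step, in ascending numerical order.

Level 0: 15
Level 1: 1, 2, 7, 8, 10, 11, 12
Level 2: 3, 4, 5, 6, 13, 14, 16, 18
Level 3: 9, 17

1, 2, 7, 8, 10, 11, 12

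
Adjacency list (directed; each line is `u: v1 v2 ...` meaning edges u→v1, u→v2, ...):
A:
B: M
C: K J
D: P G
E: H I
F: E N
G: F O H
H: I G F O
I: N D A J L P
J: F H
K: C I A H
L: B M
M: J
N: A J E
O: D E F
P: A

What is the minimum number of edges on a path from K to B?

3

Level 0: K
Level 1: A, C, H, I
Level 2: D, F, G, J, L, N, O, P
Level 3: B, E, M
B first appears at level 3.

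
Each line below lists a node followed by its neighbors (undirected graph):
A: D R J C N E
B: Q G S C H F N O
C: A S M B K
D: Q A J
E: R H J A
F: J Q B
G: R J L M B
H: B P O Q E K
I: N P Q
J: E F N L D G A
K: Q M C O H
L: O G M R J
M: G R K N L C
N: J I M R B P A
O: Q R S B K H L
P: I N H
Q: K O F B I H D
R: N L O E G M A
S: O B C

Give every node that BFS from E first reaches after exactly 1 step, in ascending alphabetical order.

Level 0: E
Level 1: A, H, J, R
Level 2: B, C, D, F, G, K, L, M, N, O, P, Q
Level 3: I, S

A, H, J, R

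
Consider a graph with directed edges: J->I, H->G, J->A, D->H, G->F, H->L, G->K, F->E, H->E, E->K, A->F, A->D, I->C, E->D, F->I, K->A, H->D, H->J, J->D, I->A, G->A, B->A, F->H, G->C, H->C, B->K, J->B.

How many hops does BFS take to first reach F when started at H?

2

Level 0: H
Level 1: C, D, E, G, J, L
Level 2: A, B, F, I, K
F first appears at level 2.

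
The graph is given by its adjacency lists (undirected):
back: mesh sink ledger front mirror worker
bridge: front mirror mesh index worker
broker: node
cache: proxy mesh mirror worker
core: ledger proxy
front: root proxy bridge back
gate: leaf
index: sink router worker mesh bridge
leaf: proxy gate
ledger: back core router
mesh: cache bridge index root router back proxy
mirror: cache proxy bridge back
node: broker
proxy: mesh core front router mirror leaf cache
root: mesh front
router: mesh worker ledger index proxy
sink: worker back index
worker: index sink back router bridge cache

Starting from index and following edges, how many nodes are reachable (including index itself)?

BFS from index visits: index, bridge, mesh, router, sink, worker, front, mirror, back, cache, proxy, root, ledger, core, leaf, gate
Reachable nodes: 16 of 18 total.

16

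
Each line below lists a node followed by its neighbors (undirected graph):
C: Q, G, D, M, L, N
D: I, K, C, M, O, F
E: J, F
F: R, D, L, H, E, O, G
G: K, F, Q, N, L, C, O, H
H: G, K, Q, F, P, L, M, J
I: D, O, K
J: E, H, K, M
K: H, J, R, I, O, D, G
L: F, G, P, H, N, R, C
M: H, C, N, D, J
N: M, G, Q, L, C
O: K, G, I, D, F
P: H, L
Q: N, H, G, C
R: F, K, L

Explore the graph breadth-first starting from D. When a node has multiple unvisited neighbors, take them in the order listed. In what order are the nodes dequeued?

Visit D; enqueue I, K, C, M, O, F → queue [I, K, C, M, O, F]
Visit I → queue [K, C, M, O, F]
Visit K; enqueue H, J, R, G → queue [C, M, O, F, H, J, R, G]
Visit C; enqueue Q, L, N → queue [M, O, F, H, J, R, G, Q, L, N]
Visit M → queue [O, F, H, J, R, G, Q, L, N]
Visit O → queue [F, H, J, R, G, Q, L, N]
Visit F; enqueue E → queue [H, J, R, G, Q, L, N, E]
Visit H; enqueue P → queue [J, R, G, Q, L, N, E, P]
Visit J → queue [R, G, Q, L, N, E, P]
Visit R → queue [G, Q, L, N, E, P]
Visit G → queue [Q, L, N, E, P]
Visit Q → queue [L, N, E, P]
Visit L → queue [N, E, P]
Visit N → queue [E, P]
Visit E → queue [P]
Visit P → queue []

D, I, K, C, M, O, F, H, J, R, G, Q, L, N, E, P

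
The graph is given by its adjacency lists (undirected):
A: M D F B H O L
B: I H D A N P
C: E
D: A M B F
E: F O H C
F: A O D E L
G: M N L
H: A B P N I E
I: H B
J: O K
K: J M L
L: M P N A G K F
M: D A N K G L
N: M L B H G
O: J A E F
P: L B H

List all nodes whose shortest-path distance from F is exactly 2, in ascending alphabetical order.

Level 0: F
Level 1: A, D, E, L, O
Level 2: B, C, G, H, J, K, M, N, P
Level 3: I

B, C, G, H, J, K, M, N, P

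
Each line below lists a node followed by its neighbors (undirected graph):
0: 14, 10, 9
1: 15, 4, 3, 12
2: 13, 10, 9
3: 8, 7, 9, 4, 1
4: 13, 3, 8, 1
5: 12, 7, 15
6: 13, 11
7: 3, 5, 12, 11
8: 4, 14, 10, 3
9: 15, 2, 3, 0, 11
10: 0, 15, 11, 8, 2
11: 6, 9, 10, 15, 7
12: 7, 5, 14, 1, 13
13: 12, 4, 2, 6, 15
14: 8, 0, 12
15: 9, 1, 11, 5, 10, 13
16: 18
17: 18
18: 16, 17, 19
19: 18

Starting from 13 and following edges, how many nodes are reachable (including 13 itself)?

16

BFS from 13 visits: 13, 12, 4, 2, 6, 15, 7, 5, 14, 1, 3, 8, 10, 9, 11, 0
Reachable nodes: 16 of 20 total.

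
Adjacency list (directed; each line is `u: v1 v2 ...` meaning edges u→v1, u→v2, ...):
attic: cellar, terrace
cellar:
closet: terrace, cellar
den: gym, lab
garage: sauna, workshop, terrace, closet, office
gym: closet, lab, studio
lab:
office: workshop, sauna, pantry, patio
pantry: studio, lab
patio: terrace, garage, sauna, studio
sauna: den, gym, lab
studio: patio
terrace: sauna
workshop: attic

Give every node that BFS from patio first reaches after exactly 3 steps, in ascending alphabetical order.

Level 0: patio
Level 1: garage, sauna, studio, terrace
Level 2: closet, den, gym, lab, office, workshop
Level 3: attic, cellar, pantry

attic, cellar, pantry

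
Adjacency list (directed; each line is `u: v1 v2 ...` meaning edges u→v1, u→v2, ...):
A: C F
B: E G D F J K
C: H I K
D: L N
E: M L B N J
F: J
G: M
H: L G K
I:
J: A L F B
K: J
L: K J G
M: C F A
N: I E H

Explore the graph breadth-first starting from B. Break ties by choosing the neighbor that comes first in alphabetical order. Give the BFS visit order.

Visit B; enqueue D, E, F, G, J, K → queue [D, E, F, G, J, K]
Visit D; enqueue L, N → queue [E, F, G, J, K, L, N]
Visit E; enqueue M → queue [F, G, J, K, L, N, M]
Visit F → queue [G, J, K, L, N, M]
Visit G → queue [J, K, L, N, M]
Visit J; enqueue A → queue [K, L, N, M, A]
Visit K → queue [L, N, M, A]
Visit L → queue [N, M, A]
Visit N; enqueue H, I → queue [M, A, H, I]
Visit M; enqueue C → queue [A, H, I, C]
Visit A → queue [H, I, C]
Visit H → queue [I, C]
Visit I → queue [C]
Visit C → queue []

B -> D -> E -> F -> G -> J -> K -> L -> N -> M -> A -> H -> I -> C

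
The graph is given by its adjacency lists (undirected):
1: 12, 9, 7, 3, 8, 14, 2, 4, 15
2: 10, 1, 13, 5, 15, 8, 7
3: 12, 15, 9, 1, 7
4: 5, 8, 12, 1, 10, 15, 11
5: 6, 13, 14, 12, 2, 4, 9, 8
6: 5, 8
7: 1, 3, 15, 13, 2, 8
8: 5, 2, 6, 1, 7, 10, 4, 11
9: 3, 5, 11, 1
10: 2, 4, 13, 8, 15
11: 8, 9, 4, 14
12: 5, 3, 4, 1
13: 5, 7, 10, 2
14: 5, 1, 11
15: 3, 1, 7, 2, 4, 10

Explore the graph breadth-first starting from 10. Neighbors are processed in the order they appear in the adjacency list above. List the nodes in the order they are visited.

10, 2, 4, 13, 8, 15, 1, 5, 7, 12, 11, 6, 3, 9, 14

Visit 10; enqueue 2, 4, 13, 8, 15 → queue [2, 4, 13, 8, 15]
Visit 2; enqueue 1, 5, 7 → queue [4, 13, 8, 15, 1, 5, 7]
Visit 4; enqueue 12, 11 → queue [13, 8, 15, 1, 5, 7, 12, 11]
Visit 13 → queue [8, 15, 1, 5, 7, 12, 11]
Visit 8; enqueue 6 → queue [15, 1, 5, 7, 12, 11, 6]
Visit 15; enqueue 3 → queue [1, 5, 7, 12, 11, 6, 3]
Visit 1; enqueue 9, 14 → queue [5, 7, 12, 11, 6, 3, 9, 14]
Visit 5 → queue [7, 12, 11, 6, 3, 9, 14]
Visit 7 → queue [12, 11, 6, 3, 9, 14]
Visit 12 → queue [11, 6, 3, 9, 14]
Visit 11 → queue [6, 3, 9, 14]
Visit 6 → queue [3, 9, 14]
Visit 3 → queue [9, 14]
Visit 9 → queue [14]
Visit 14 → queue []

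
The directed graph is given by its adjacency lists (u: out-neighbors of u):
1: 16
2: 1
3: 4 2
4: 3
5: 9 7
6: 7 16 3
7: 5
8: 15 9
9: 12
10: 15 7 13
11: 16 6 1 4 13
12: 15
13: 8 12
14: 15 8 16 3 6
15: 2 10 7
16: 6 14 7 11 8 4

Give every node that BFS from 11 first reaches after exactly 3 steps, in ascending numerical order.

2, 5, 9, 15

Level 0: 11
Level 1: 1, 4, 6, 13, 16
Level 2: 3, 7, 8, 12, 14
Level 3: 2, 5, 9, 15
Level 4: 10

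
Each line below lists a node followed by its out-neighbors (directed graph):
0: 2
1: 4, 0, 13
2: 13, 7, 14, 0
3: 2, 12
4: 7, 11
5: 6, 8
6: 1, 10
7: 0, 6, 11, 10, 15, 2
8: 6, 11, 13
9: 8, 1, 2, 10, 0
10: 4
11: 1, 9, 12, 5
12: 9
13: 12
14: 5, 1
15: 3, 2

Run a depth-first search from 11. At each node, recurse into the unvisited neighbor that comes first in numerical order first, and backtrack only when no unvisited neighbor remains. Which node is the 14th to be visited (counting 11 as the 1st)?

Visit 11
11 → 1
1 → 0
0 → 2
2 → 7
7 → 6
6 → 10
10 → 4
7 → 15
15 → 3
3 → 12
12 → 9
9 → 8
8 → 13
2 → 14
14 → 5

Visit order: 11, 1, 0, 2, 7, 6, 10, 4, 15, 3, 12, 9, 8, 13, 14, 5

13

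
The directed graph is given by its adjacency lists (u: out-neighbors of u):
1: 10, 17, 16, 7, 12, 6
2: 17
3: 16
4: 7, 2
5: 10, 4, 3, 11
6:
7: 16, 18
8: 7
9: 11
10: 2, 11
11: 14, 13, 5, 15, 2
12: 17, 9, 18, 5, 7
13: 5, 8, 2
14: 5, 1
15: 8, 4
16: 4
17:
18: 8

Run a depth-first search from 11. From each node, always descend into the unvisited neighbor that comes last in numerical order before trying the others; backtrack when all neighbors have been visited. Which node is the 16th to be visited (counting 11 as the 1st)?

Visit 11
11 → 15
15 → 8
8 → 7
7 → 18
7 → 16
16 → 4
4 → 2
2 → 17
11 → 14
14 → 5
5 → 10
5 → 3
14 → 1
1 → 12
12 → 9
1 → 6
11 → 13

Visit order: 11, 15, 8, 7, 18, 16, 4, 2, 17, 14, 5, 10, 3, 1, 12, 9, 6, 13

9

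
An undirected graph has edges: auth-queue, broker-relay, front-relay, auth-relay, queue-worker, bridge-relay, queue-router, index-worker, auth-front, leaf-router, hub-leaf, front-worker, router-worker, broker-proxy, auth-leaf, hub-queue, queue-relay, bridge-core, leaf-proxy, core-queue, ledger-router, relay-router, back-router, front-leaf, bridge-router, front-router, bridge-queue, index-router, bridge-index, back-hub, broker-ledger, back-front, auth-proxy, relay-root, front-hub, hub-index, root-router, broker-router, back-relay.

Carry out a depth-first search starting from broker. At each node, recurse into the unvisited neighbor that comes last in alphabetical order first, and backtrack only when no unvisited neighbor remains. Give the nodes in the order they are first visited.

Visit broker
broker → router
router → worker
worker → queue
queue → relay
relay → root
relay → front
front → leaf
leaf → proxy
proxy → auth
leaf → hub
hub → index
index → bridge
bridge → core
hub → back
router → ledger

broker, router, worker, queue, relay, root, front, leaf, proxy, auth, hub, index, bridge, core, back, ledger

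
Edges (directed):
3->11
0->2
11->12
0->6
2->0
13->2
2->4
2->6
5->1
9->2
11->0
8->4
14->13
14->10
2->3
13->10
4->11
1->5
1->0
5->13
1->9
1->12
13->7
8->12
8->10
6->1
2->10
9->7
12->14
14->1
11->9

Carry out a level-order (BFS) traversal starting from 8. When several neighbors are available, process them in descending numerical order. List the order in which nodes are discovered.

8, 12, 10, 4, 14, 11, 13, 1, 9, 0, 7, 2, 5, 6, 3

Visit 8; enqueue 12, 10, 4 → queue [12, 10, 4]
Visit 12; enqueue 14 → queue [10, 4, 14]
Visit 10 → queue [4, 14]
Visit 4; enqueue 11 → queue [14, 11]
Visit 14; enqueue 13, 1 → queue [11, 13, 1]
Visit 11; enqueue 9, 0 → queue [13, 1, 9, 0]
Visit 13; enqueue 7, 2 → queue [1, 9, 0, 7, 2]
Visit 1; enqueue 5 → queue [9, 0, 7, 2, 5]
Visit 9 → queue [0, 7, 2, 5]
Visit 0; enqueue 6 → queue [7, 2, 5, 6]
Visit 7 → queue [2, 5, 6]
Visit 2; enqueue 3 → queue [5, 6, 3]
Visit 5 → queue [6, 3]
Visit 6 → queue [3]
Visit 3 → queue []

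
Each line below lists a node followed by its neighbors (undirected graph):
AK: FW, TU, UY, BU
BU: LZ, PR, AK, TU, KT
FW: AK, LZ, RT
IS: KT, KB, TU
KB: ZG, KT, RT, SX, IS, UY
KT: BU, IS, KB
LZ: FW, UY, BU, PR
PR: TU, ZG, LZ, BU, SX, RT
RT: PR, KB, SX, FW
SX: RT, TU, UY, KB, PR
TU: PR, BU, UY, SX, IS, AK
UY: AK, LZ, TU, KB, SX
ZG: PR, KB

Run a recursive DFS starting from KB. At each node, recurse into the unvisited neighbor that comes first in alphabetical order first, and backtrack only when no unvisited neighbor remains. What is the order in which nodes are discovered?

Visit KB
KB → IS
IS → KT
KT → BU
BU → AK
AK → FW
FW → LZ
LZ → PR
PR → RT
RT → SX
SX → TU
TU → UY
PR → ZG

KB, IS, KT, BU, AK, FW, LZ, PR, RT, SX, TU, UY, ZG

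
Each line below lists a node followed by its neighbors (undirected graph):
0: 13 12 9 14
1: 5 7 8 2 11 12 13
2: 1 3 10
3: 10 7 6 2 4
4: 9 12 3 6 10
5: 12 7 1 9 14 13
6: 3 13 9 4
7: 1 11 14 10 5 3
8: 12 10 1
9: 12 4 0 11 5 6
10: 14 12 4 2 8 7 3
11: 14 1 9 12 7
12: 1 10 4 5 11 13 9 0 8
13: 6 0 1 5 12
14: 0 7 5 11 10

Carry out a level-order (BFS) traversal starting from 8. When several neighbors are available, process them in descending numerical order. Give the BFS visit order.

Visit 8; enqueue 12, 10, 1 → queue [12, 10, 1]
Visit 12; enqueue 13, 11, 9, 5, 4, 0 → queue [10, 1, 13, 11, 9, 5, 4, 0]
Visit 10; enqueue 14, 7, 3, 2 → queue [1, 13, 11, 9, 5, 4, 0, 14, 7, 3, 2]
Visit 1 → queue [13, 11, 9, 5, 4, 0, 14, 7, 3, 2]
Visit 13; enqueue 6 → queue [11, 9, 5, 4, 0, 14, 7, 3, 2, 6]
Visit 11 → queue [9, 5, 4, 0, 14, 7, 3, 2, 6]
Visit 9 → queue [5, 4, 0, 14, 7, 3, 2, 6]
Visit 5 → queue [4, 0, 14, 7, 3, 2, 6]
Visit 4 → queue [0, 14, 7, 3, 2, 6]
Visit 0 → queue [14, 7, 3, 2, 6]
Visit 14 → queue [7, 3, 2, 6]
Visit 7 → queue [3, 2, 6]
Visit 3 → queue [2, 6]
Visit 2 → queue [6]
Visit 6 → queue []

8 12 10 1 13 11 9 5 4 0 14 7 3 2 6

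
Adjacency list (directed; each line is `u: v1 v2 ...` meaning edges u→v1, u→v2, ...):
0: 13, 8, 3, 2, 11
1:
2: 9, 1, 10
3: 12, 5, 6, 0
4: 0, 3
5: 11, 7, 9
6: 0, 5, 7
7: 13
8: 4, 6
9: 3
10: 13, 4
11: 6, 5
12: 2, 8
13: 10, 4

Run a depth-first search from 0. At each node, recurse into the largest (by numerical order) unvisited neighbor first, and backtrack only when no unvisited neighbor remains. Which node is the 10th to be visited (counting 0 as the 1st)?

5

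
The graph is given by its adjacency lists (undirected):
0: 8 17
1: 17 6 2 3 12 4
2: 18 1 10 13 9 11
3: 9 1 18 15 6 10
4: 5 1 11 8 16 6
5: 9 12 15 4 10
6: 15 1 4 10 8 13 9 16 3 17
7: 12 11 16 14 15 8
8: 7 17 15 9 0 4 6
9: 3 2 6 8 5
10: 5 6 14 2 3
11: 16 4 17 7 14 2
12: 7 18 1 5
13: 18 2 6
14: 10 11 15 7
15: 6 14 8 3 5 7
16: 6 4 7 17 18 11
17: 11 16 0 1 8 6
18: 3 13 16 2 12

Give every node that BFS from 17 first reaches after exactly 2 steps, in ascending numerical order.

2, 3, 4, 7, 9, 10, 12, 13, 14, 15, 18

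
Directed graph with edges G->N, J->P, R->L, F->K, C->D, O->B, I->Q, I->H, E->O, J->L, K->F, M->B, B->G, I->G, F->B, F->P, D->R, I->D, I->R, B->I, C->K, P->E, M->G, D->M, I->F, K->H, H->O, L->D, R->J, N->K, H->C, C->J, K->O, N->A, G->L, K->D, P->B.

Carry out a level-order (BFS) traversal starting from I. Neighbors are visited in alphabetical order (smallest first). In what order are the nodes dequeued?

I, D, F, G, H, Q, R, M, B, K, P, L, N, C, O, J, E, A

Visit I; enqueue D, F, G, H, Q, R → queue [D, F, G, H, Q, R]
Visit D; enqueue M → queue [F, G, H, Q, R, M]
Visit F; enqueue B, K, P → queue [G, H, Q, R, M, B, K, P]
Visit G; enqueue L, N → queue [H, Q, R, M, B, K, P, L, N]
Visit H; enqueue C, O → queue [Q, R, M, B, K, P, L, N, C, O]
Visit Q → queue [R, M, B, K, P, L, N, C, O]
Visit R; enqueue J → queue [M, B, K, P, L, N, C, O, J]
Visit M → queue [B, K, P, L, N, C, O, J]
Visit B → queue [K, P, L, N, C, O, J]
Visit K → queue [P, L, N, C, O, J]
Visit P; enqueue E → queue [L, N, C, O, J, E]
Visit L → queue [N, C, O, J, E]
Visit N; enqueue A → queue [C, O, J, E, A]
Visit C → queue [O, J, E, A]
Visit O → queue [J, E, A]
Visit J → queue [E, A]
Visit E → queue [A]
Visit A → queue []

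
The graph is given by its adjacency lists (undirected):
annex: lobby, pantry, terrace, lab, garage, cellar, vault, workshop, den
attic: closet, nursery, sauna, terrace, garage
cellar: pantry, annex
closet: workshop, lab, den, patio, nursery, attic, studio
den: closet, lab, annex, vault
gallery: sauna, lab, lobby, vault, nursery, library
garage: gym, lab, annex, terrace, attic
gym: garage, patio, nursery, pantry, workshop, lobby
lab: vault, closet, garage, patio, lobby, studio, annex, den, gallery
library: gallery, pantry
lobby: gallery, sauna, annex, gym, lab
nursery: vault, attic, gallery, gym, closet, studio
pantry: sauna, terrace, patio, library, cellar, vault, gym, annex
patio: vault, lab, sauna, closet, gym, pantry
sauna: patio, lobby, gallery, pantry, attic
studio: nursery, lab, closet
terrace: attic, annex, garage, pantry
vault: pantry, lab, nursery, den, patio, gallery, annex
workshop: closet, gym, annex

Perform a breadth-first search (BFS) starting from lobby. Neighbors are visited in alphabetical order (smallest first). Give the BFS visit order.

lobby -> annex -> gallery -> gym -> lab -> sauna -> cellar -> den -> garage -> pantry -> terrace -> vault -> workshop -> library -> nursery -> patio -> closet -> studio -> attic

Visit lobby; enqueue annex, gallery, gym, lab, sauna → queue [annex, gallery, gym, lab, sauna]
Visit annex; enqueue cellar, den, garage, pantry, terrace, vault, workshop → queue [gallery, gym, lab, sauna, cellar, den, garage, pantry, terrace, vault, workshop]
Visit gallery; enqueue library, nursery → queue [gym, lab, sauna, cellar, den, garage, pantry, terrace, vault, workshop, library, nursery]
Visit gym; enqueue patio → queue [lab, sauna, cellar, den, garage, pantry, terrace, vault, workshop, library, nursery, patio]
Visit lab; enqueue closet, studio → queue [sauna, cellar, den, garage, pantry, terrace, vault, workshop, library, nursery, patio, closet, studio]
Visit sauna; enqueue attic → queue [cellar, den, garage, pantry, terrace, vault, workshop, library, nursery, patio, closet, studio, attic]
Visit cellar → queue [den, garage, pantry, terrace, vault, workshop, library, nursery, patio, closet, studio, attic]
Visit den → queue [garage, pantry, terrace, vault, workshop, library, nursery, patio, closet, studio, attic]
Visit garage → queue [pantry, terrace, vault, workshop, library, nursery, patio, closet, studio, attic]
Visit pantry → queue [terrace, vault, workshop, library, nursery, patio, closet, studio, attic]
Visit terrace → queue [vault, workshop, library, nursery, patio, closet, studio, attic]
Visit vault → queue [workshop, library, nursery, patio, closet, studio, attic]
Visit workshop → queue [library, nursery, patio, closet, studio, attic]
Visit library → queue [nursery, patio, closet, studio, attic]
Visit nursery → queue [patio, closet, studio, attic]
Visit patio → queue [closet, studio, attic]
Visit closet → queue [studio, attic]
Visit studio → queue [attic]
Visit attic → queue []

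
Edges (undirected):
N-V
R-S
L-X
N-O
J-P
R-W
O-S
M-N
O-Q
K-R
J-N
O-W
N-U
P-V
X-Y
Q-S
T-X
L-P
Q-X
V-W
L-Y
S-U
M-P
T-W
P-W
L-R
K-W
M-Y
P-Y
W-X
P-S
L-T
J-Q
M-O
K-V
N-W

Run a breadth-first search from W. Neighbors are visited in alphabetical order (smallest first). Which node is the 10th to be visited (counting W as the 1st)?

J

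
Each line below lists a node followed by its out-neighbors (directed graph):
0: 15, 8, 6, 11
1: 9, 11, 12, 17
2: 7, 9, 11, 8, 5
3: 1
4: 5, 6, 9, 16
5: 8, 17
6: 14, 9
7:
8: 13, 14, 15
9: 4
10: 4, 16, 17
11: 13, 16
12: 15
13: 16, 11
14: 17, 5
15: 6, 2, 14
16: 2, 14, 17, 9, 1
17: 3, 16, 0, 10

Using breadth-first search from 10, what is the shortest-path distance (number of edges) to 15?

Level 0: 10
Level 1: 4, 16, 17
Level 2: 0, 1, 2, 3, 5, 6, 9, 14
Level 3: 7, 8, 11, 12, 15
Level 4: 13
15 first appears at level 3.

3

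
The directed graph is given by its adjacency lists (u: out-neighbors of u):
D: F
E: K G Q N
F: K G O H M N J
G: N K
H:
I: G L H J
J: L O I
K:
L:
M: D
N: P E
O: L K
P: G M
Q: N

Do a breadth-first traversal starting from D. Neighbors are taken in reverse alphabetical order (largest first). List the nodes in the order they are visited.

D, F, O, N, M, K, J, H, G, L, P, E, I, Q

Visit D; enqueue F → queue [F]
Visit F; enqueue O, N, M, K, J, H, G → queue [O, N, M, K, J, H, G]
Visit O; enqueue L → queue [N, M, K, J, H, G, L]
Visit N; enqueue P, E → queue [M, K, J, H, G, L, P, E]
Visit M → queue [K, J, H, G, L, P, E]
Visit K → queue [J, H, G, L, P, E]
Visit J; enqueue I → queue [H, G, L, P, E, I]
Visit H → queue [G, L, P, E, I]
Visit G → queue [L, P, E, I]
Visit L → queue [P, E, I]
Visit P → queue [E, I]
Visit E; enqueue Q → queue [I, Q]
Visit I → queue [Q]
Visit Q → queue []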